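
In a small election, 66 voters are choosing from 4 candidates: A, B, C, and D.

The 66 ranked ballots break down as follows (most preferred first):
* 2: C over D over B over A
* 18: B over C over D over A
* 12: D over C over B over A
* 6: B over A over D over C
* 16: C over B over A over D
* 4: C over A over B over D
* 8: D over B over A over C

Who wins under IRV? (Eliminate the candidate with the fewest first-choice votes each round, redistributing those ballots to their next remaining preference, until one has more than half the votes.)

C

Round 1: A 0, B 24, C 22, D 20. A eliminated.
Round 2: B 24, C 22, D 20. D eliminated.
Round 3: B 32, C 34. C has a majority (≥34).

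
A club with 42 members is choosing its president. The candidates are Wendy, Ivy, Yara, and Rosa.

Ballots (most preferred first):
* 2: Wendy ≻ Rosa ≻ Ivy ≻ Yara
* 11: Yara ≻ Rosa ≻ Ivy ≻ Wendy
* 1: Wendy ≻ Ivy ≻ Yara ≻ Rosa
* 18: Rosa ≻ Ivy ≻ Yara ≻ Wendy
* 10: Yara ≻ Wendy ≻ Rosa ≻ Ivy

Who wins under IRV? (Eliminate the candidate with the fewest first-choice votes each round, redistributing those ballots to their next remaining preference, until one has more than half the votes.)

Round 1: Wendy 3, Ivy 0, Yara 21, Rosa 18. Ivy eliminated.
Round 2: Wendy 3, Yara 21, Rosa 18. Wendy eliminated.
Round 3: Yara 22, Rosa 20. Yara has a majority (≥22).

Yara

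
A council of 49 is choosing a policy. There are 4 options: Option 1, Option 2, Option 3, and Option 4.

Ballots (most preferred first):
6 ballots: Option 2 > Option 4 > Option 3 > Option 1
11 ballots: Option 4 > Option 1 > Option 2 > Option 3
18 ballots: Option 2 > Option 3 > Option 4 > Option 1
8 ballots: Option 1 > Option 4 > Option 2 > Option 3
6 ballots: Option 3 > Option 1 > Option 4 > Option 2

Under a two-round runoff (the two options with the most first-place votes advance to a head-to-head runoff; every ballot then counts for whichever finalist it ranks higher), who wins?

Round 1 first-place votes: Option 1 8, Option 2 24, Option 3 6, Option 4 11. Option 2 and Option 4 advance.
Runoff: Option 2 is ranked above Option 4 on 24 ballots, Option 4 above Option 2 on 25.

Option 4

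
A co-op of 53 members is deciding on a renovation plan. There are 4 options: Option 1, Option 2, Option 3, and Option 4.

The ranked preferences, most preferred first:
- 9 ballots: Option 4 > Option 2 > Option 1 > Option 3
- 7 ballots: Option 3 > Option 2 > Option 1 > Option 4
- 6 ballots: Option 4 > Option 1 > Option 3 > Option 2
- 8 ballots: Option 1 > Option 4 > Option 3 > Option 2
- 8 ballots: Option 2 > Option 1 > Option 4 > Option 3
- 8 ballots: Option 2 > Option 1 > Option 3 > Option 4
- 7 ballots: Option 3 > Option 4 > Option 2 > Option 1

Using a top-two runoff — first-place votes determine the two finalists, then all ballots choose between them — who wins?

Round 1 first-place votes: Option 1 8, Option 2 16, Option 3 14, Option 4 15. Option 2 and Option 4 advance.
Runoff: Option 2 is ranked above Option 4 on 23 ballots, Option 4 above Option 2 on 30.

Option 4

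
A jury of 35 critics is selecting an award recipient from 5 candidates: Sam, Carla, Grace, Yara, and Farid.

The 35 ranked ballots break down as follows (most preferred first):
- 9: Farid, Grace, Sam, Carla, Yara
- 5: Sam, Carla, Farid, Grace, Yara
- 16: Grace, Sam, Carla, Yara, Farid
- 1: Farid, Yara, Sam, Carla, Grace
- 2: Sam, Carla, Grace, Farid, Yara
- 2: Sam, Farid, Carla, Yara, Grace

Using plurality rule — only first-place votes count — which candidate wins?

First-place votes: Sam 9, Carla 0, Grace 16, Yara 0, Farid 10.

Grace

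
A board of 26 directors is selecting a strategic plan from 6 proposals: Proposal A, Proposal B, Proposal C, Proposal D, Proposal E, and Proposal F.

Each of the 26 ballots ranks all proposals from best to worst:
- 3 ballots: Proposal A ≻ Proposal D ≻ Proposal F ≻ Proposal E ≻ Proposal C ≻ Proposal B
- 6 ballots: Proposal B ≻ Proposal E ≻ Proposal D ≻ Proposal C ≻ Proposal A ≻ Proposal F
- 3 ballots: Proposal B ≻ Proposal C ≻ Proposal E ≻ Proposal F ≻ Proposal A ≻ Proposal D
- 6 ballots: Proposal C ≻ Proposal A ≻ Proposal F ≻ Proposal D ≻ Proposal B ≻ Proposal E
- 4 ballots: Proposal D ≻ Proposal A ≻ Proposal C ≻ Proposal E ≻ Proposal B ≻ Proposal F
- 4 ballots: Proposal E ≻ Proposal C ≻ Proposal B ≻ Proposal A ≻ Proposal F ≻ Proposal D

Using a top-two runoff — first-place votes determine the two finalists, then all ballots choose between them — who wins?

Round 1 first-place votes: Proposal A 3, Proposal B 9, Proposal C 6, Proposal D 4, Proposal E 4, Proposal F 0. Proposal B and Proposal C advance.
Runoff: Proposal B is ranked above Proposal C on 9 ballots, Proposal C above Proposal B on 17.

Proposal C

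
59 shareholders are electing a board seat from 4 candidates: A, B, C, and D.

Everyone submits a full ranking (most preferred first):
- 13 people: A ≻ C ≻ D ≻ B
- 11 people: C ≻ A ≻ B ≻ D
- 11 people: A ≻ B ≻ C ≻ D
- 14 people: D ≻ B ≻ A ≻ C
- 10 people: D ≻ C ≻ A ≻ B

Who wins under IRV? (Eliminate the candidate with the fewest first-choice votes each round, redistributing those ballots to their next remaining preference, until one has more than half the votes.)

Round 1: A 24, B 0, C 11, D 24. B eliminated.
Round 2: A 24, C 11, D 24. C eliminated.
Round 3: A 35, D 24. A has a majority (≥30).

A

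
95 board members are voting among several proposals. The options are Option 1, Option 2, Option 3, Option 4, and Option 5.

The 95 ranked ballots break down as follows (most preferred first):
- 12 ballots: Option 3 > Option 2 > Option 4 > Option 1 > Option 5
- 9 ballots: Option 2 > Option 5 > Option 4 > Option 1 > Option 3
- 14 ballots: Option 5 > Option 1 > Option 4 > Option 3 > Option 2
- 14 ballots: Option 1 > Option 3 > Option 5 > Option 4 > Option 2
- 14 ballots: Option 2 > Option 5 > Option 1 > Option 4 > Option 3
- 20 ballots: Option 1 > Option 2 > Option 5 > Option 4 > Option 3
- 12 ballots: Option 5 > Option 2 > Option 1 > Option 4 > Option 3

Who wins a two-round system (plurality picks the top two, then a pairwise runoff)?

Option 5

Round 1 first-place votes: Option 1 34, Option 2 23, Option 3 12, Option 4 0, Option 5 26. Option 1 and Option 5 advance.
Runoff: Option 1 is ranked above Option 5 on 46 ballots, Option 5 above Option 1 on 49.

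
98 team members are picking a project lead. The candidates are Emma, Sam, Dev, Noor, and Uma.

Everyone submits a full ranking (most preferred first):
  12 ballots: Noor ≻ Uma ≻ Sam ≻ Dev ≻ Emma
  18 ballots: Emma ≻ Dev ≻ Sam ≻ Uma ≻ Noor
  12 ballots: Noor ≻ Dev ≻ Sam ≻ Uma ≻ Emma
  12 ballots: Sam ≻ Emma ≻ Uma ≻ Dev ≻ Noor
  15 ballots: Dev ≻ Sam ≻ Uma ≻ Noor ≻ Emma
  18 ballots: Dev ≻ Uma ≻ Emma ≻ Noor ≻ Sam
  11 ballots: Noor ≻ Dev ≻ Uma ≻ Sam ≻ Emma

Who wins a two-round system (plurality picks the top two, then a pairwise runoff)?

Round 1 first-place votes: Emma 18, Sam 12, Dev 33, Noor 35, Uma 0. Noor and Dev advance.
Runoff: Noor is ranked above Dev on 35 ballots, Dev above Noor on 63.

Dev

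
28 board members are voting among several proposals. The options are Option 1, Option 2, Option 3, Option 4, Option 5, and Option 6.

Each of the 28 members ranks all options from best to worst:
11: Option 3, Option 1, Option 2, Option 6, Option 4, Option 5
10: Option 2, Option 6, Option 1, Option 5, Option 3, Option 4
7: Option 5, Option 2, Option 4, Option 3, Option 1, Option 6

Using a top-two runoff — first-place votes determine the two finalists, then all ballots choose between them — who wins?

Option 2

Round 1 first-place votes: Option 1 0, Option 2 10, Option 3 11, Option 4 0, Option 5 7, Option 6 0. Option 3 and Option 2 advance.
Runoff: Option 3 is ranked above Option 2 on 11 ballots, Option 2 above Option 3 on 17.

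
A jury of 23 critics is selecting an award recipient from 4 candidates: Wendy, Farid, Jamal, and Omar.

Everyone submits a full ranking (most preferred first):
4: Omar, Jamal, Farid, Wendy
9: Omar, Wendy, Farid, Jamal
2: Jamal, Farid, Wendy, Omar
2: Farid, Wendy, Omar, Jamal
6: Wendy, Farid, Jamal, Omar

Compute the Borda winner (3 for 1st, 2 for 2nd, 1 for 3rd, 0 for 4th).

Wendy

Wendy: 4×0 + 9×2 + 2×1 + 2×2 + 6×3 = 42
Farid: 4×1 + 9×1 + 2×2 + 2×3 + 6×2 = 35
Jamal: 4×2 + 9×0 + 2×3 + 2×0 + 6×1 = 20
Omar: 4×3 + 9×3 + 2×0 + 2×1 + 6×0 = 41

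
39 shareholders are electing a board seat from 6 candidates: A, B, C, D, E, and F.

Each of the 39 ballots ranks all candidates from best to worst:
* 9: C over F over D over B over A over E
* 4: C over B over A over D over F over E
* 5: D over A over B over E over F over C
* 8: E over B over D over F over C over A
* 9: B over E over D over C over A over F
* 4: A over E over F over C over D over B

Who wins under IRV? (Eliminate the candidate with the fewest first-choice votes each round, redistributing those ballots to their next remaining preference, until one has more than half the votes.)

Round 1: A 4, B 9, C 13, D 5, E 8, F 0. F eliminated.
Round 2: A 4, B 9, C 13, D 5, E 8. A eliminated.
Round 3: B 9, C 13, D 5, E 12. D eliminated.
Round 4: B 14, C 13, E 12. E eliminated.
Round 5: B 22, C 17. B has a majority (≥20).

B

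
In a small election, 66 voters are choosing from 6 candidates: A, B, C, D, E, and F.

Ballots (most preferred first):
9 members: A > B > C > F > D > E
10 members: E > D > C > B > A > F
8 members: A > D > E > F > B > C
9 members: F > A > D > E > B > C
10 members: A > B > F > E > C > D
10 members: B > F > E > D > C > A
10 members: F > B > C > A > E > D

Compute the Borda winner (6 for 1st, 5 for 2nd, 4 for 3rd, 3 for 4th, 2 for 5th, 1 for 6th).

A: 9×6 + 10×2 + 8×6 + 9×5 + 10×6 + 10×1 + 10×3 = 267
B: 9×5 + 10×3 + 8×2 + 9×2 + 10×5 + 10×6 + 10×5 = 269
C: 9×4 + 10×4 + 8×1 + 9×1 + 10×2 + 10×2 + 10×4 = 173
D: 9×2 + 10×5 + 8×5 + 9×4 + 10×1 + 10×3 + 10×1 = 194
E: 9×1 + 10×6 + 8×4 + 9×3 + 10×3 + 10×4 + 10×2 = 218
F: 9×3 + 10×1 + 8×3 + 9×6 + 10×4 + 10×5 + 10×6 = 265

B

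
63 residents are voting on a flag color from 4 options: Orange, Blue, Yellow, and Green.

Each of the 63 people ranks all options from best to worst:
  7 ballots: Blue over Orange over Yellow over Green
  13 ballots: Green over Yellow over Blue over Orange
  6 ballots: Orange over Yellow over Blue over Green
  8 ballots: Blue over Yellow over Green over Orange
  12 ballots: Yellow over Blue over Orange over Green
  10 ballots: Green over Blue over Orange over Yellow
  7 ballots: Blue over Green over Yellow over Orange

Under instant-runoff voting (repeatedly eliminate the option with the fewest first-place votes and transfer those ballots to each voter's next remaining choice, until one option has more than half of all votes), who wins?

Blue

Round 1: Orange 6, Blue 22, Yellow 12, Green 23. Orange eliminated.
Round 2: Blue 22, Yellow 18, Green 23. Yellow eliminated.
Round 3: Blue 40, Green 23. Blue has a majority (≥32).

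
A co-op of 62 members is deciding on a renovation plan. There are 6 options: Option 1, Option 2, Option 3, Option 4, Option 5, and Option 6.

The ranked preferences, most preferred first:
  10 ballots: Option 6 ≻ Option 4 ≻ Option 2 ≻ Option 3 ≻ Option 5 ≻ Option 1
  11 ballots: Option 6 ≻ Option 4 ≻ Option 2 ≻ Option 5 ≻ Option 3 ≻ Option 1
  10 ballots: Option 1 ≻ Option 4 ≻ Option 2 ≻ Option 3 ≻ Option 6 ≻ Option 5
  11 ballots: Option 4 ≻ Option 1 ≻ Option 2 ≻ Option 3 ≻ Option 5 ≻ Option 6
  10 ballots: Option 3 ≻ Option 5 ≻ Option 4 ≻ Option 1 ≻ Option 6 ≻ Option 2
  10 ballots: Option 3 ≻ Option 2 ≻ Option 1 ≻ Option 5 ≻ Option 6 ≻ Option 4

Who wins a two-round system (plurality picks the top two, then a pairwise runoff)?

Round 1 first-place votes: Option 1 10, Option 2 0, Option 3 20, Option 4 11, Option 5 0, Option 6 21. Option 6 and Option 3 advance.
Runoff: Option 6 is ranked above Option 3 on 21 ballots, Option 3 above Option 6 on 41.

Option 3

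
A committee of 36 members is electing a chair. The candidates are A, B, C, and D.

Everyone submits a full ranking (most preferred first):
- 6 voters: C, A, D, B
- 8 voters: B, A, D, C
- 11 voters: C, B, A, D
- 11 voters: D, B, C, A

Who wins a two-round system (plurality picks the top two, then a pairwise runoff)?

D

Round 1 first-place votes: A 0, B 8, C 17, D 11. C and D advance.
Runoff: C is ranked above D on 17 ballots, D above C on 19.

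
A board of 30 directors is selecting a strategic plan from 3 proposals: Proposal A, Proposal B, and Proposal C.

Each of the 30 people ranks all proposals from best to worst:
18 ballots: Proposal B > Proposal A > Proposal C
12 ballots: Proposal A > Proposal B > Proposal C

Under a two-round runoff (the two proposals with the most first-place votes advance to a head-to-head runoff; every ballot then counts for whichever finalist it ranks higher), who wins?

Proposal B

Round 1 first-place votes: Proposal A 12, Proposal B 18, Proposal C 0. Proposal B and Proposal A advance.
Runoff: Proposal B is ranked above Proposal A on 18 ballots, Proposal A above Proposal B on 12.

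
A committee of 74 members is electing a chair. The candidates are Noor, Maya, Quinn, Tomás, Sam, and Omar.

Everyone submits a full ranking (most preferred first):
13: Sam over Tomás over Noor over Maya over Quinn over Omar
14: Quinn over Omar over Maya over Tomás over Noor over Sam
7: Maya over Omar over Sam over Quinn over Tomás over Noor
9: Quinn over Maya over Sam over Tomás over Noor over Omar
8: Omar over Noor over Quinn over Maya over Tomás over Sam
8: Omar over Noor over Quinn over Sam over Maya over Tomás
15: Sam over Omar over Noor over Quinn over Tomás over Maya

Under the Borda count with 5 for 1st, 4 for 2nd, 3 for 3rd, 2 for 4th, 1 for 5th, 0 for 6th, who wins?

Noor: 13×3 + 14×1 + 7×0 + 9×1 + 8×4 + 8×4 + 15×3 = 171
Maya: 13×2 + 14×3 + 7×5 + 9×4 + 8×2 + 8×1 + 15×0 = 163
Quinn: 13×1 + 14×5 + 7×2 + 9×5 + 8×3 + 8×3 + 15×2 = 220
Tomás: 13×4 + 14×2 + 7×1 + 9×2 + 8×1 + 8×0 + 15×1 = 128
Sam: 13×5 + 14×0 + 7×3 + 9×3 + 8×0 + 8×2 + 15×5 = 204
Omar: 13×0 + 14×4 + 7×4 + 9×0 + 8×5 + 8×5 + 15×4 = 224

Omar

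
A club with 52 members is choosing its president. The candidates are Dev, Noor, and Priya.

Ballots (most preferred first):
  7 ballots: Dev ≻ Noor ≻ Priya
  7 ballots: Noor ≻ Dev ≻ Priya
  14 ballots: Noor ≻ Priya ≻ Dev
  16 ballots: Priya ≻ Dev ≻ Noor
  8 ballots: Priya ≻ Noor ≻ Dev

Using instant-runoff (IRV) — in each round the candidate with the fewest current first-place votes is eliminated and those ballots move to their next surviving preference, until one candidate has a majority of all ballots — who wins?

Noor

Round 1: Dev 7, Noor 21, Priya 24. Dev eliminated.
Round 2: Noor 28, Priya 24. Noor has a majority (≥27).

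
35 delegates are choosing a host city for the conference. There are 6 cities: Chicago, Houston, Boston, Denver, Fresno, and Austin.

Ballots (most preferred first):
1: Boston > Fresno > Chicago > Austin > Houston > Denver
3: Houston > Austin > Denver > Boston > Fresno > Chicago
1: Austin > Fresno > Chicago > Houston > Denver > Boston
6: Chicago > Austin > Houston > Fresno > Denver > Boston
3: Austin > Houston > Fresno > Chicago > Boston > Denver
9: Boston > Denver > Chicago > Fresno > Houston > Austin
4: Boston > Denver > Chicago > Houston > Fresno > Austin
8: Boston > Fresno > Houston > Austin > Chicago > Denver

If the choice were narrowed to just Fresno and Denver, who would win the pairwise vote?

Fresno is ranked above Denver on 19 ballots; Denver above Fresno on 16.

Fresno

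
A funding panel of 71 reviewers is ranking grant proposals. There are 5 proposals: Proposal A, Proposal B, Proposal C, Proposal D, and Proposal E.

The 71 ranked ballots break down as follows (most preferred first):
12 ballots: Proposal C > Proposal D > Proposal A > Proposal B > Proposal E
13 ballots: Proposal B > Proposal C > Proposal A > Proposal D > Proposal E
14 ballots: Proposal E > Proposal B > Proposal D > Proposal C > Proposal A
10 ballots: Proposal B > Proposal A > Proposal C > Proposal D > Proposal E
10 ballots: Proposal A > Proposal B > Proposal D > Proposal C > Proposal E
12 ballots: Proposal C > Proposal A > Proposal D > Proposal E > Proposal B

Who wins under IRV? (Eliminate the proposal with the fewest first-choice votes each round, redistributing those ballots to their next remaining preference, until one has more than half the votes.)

Round 1: Proposal A 10, Proposal B 23, Proposal C 24, Proposal D 0, Proposal E 14. Proposal D eliminated.
Round 2: Proposal A 10, Proposal B 23, Proposal C 24, Proposal E 14. Proposal A eliminated.
Round 3: Proposal B 33, Proposal C 24, Proposal E 14. Proposal E eliminated.
Round 4: Proposal B 47, Proposal C 24. Proposal B has a majority (≥36).

Proposal B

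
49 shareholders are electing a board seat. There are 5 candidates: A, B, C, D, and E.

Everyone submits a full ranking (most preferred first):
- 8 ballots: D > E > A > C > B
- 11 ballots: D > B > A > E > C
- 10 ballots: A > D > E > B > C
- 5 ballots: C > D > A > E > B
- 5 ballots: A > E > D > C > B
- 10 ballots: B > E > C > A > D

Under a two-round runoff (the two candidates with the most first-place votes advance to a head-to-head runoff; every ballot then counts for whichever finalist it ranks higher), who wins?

A

Round 1 first-place votes: A 15, B 10, C 5, D 19, E 0. D and A advance.
Runoff: D is ranked above A on 24 ballots, A above D on 25.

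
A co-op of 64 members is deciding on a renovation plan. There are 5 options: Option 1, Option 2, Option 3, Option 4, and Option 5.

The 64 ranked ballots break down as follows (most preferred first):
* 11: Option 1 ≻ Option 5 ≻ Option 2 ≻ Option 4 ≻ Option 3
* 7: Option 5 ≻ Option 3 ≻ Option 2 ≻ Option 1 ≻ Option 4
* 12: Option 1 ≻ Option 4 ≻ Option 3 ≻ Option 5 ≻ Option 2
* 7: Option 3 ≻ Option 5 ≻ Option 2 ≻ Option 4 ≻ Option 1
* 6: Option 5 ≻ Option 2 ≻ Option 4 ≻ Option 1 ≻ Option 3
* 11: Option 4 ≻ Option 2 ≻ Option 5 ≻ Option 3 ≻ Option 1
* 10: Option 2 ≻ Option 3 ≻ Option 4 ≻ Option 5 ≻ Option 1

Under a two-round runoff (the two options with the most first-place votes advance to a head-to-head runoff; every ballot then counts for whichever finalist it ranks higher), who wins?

Option 5

Round 1 first-place votes: Option 1 23, Option 2 10, Option 3 7, Option 4 11, Option 5 13. Option 1 and Option 5 advance.
Runoff: Option 1 is ranked above Option 5 on 23 ballots, Option 5 above Option 1 on 41.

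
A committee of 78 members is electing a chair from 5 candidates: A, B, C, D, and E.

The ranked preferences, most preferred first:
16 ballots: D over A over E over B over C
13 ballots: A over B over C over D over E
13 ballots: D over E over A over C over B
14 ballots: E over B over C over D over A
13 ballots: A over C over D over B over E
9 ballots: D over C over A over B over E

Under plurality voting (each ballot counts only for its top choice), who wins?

First-place votes: A 26, B 0, C 0, D 38, E 14.

D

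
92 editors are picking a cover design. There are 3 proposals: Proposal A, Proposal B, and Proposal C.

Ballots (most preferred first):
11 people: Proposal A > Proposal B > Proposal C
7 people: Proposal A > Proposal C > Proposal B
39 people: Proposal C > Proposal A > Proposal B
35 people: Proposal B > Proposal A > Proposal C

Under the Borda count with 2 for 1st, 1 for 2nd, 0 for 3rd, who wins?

Proposal A

Proposal A: 11×2 + 7×2 + 39×1 + 35×1 = 110
Proposal B: 11×1 + 7×0 + 39×0 + 35×2 = 81
Proposal C: 11×0 + 7×1 + 39×2 + 35×0 = 85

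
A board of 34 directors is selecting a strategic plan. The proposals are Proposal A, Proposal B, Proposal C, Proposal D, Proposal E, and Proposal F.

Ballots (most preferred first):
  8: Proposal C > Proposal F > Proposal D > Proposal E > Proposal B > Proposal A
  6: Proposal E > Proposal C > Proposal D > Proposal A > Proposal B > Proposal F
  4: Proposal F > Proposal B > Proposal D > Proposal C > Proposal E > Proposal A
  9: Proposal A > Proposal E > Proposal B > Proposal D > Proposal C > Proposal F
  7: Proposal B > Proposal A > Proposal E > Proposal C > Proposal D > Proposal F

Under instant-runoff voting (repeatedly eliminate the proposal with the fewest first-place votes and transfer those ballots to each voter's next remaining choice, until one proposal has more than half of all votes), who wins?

Round 1: Proposal A 9, Proposal B 7, Proposal C 8, Proposal D 0, Proposal E 6, Proposal F 4. Proposal D eliminated.
Round 2: Proposal A 9, Proposal B 7, Proposal C 8, Proposal E 6, Proposal F 4. Proposal F eliminated.
Round 3: Proposal A 9, Proposal B 11, Proposal C 8, Proposal E 6. Proposal E eliminated.
Round 4: Proposal A 9, Proposal B 11, Proposal C 14. Proposal A eliminated.
Round 5: Proposal B 20, Proposal C 14. Proposal B has a majority (≥18).

Proposal B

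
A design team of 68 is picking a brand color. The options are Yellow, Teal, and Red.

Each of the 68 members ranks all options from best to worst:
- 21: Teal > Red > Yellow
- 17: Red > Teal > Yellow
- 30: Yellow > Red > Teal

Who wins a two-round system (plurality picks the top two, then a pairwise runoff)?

Round 1 first-place votes: Yellow 30, Teal 21, Red 17. Yellow and Teal advance.
Runoff: Yellow is ranked above Teal on 30 ballots, Teal above Yellow on 38.

Teal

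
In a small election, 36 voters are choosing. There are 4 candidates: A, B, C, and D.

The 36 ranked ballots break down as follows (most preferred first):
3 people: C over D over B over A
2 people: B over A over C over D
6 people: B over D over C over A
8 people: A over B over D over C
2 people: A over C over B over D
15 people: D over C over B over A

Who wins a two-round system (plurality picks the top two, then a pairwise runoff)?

Round 1 first-place votes: A 10, B 8, C 3, D 15. D and A advance.
Runoff: D is ranked above A on 24 ballots, A above D on 12.

D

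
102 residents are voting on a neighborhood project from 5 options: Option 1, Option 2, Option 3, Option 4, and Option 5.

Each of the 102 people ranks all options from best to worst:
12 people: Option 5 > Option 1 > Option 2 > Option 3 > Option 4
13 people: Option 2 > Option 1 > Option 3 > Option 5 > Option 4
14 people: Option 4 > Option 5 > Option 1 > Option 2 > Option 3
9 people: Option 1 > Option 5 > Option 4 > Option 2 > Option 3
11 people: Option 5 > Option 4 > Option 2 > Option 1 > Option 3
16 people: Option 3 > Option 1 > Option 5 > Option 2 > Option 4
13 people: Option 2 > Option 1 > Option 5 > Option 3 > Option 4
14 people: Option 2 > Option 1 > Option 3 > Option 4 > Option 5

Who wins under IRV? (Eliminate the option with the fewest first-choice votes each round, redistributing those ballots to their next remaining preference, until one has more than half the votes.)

Round 1: Option 1 9, Option 2 40, Option 3 16, Option 4 14, Option 5 23. Option 1 eliminated.
Round 2: Option 2 40, Option 3 16, Option 4 14, Option 5 32. Option 4 eliminated.
Round 3: Option 2 40, Option 3 16, Option 5 46. Option 3 eliminated.
Round 4: Option 2 40, Option 5 62. Option 5 has a majority (≥52).

Option 5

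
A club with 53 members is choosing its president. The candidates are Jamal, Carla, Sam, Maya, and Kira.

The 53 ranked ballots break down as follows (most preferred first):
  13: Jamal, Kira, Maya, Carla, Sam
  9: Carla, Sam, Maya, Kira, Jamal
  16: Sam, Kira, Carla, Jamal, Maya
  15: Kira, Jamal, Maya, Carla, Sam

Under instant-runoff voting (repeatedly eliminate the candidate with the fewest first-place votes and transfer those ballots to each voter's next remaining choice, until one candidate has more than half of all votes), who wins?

Round 1: Jamal 13, Carla 9, Sam 16, Maya 0, Kira 15. Maya eliminated.
Round 2: Jamal 13, Carla 9, Sam 16, Kira 15. Carla eliminated.
Round 3: Jamal 13, Sam 25, Kira 15. Jamal eliminated.
Round 4: Sam 25, Kira 28. Kira has a majority (≥27).

Kira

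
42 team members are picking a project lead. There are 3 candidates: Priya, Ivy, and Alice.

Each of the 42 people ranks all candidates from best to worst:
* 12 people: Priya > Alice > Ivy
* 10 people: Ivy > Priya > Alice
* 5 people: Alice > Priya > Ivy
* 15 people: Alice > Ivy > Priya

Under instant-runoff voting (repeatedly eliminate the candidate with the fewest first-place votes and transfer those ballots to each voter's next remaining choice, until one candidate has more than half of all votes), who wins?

Round 1: Priya 12, Ivy 10, Alice 20. Ivy eliminated.
Round 2: Priya 22, Alice 20. Priya has a majority (≥22).

Priya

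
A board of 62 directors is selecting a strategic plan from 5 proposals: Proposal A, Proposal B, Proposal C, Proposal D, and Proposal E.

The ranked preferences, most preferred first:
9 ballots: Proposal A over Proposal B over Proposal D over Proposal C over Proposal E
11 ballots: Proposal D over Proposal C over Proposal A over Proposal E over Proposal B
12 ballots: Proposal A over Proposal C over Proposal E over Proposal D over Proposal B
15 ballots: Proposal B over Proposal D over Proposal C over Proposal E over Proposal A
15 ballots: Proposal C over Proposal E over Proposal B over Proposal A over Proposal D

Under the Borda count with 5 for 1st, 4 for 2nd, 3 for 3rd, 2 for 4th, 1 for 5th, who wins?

Proposal C

Proposal A: 9×5 + 11×3 + 12×5 + 15×1 + 15×2 = 183
Proposal B: 9×4 + 11×1 + 12×1 + 15×5 + 15×3 = 179
Proposal C: 9×2 + 11×4 + 12×4 + 15×3 + 15×5 = 230
Proposal D: 9×3 + 11×5 + 12×2 + 15×4 + 15×1 = 181
Proposal E: 9×1 + 11×2 + 12×3 + 15×2 + 15×4 = 157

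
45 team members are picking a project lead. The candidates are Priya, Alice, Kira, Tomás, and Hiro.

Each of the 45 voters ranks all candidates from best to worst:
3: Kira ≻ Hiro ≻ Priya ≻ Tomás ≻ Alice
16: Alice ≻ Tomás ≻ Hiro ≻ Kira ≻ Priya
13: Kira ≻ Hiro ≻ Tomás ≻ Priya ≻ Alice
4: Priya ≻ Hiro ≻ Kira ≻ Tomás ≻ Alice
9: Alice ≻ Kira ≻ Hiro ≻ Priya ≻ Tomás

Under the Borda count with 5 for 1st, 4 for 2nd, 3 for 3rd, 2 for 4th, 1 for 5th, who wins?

Kira

Priya: 3×3 + 16×1 + 13×2 + 4×5 + 9×2 = 89
Alice: 3×1 + 16×5 + 13×1 + 4×1 + 9×5 = 145
Kira: 3×5 + 16×2 + 13×5 + 4×3 + 9×4 = 160
Tomás: 3×2 + 16×4 + 13×3 + 4×2 + 9×1 = 126
Hiro: 3×4 + 16×3 + 13×4 + 4×4 + 9×3 = 155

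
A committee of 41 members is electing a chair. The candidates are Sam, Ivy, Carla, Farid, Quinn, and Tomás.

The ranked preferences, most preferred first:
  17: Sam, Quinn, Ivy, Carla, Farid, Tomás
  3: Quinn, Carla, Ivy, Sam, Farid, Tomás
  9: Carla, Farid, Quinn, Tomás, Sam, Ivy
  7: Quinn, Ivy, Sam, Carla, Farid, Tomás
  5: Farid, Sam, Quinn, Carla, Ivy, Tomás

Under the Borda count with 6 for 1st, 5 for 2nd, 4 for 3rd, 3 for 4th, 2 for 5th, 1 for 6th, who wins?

Sam: 17×6 + 3×3 + 9×2 + 7×4 + 5×5 = 182
Ivy: 17×4 + 3×4 + 9×1 + 7×5 + 5×2 = 134
Carla: 17×3 + 3×5 + 9×6 + 7×3 + 5×3 = 156
Farid: 17×2 + 3×2 + 9×5 + 7×2 + 5×6 = 129
Quinn: 17×5 + 3×6 + 9×4 + 7×6 + 5×4 = 201
Tomás: 17×1 + 3×1 + 9×3 + 7×1 + 5×1 = 59

Quinn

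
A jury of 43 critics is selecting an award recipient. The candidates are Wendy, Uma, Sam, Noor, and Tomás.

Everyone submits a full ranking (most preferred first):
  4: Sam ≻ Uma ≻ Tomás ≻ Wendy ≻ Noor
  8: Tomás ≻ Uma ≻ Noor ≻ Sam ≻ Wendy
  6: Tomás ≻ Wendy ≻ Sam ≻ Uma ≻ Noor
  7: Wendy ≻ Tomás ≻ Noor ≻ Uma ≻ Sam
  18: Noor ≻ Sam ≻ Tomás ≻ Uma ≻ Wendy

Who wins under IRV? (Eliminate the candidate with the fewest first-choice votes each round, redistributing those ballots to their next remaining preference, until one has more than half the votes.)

Round 1: Wendy 7, Uma 0, Sam 4, Noor 18, Tomás 14. Uma eliminated.
Round 2: Wendy 7, Sam 4, Noor 18, Tomás 14. Sam eliminated.
Round 3: Wendy 7, Noor 18, Tomás 18. Wendy eliminated.
Round 4: Noor 18, Tomás 25. Tomás has a majority (≥22).

Tomás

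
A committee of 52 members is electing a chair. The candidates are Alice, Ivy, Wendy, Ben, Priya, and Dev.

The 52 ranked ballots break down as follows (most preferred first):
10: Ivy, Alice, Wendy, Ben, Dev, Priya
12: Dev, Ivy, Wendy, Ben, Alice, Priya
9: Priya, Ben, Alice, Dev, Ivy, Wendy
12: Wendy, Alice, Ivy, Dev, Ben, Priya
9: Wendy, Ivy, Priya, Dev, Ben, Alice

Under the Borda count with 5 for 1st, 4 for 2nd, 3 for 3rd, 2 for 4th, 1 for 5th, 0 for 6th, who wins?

Alice: 10×4 + 12×1 + 9×3 + 12×4 + 9×0 = 127
Ivy: 10×5 + 12×4 + 9×1 + 12×3 + 9×4 = 179
Wendy: 10×3 + 12×3 + 9×0 + 12×5 + 9×5 = 171
Ben: 10×2 + 12×2 + 9×4 + 12×1 + 9×1 = 101
Priya: 10×0 + 12×0 + 9×5 + 12×0 + 9×3 = 72
Dev: 10×1 + 12×5 + 9×2 + 12×2 + 9×2 = 130

Ivy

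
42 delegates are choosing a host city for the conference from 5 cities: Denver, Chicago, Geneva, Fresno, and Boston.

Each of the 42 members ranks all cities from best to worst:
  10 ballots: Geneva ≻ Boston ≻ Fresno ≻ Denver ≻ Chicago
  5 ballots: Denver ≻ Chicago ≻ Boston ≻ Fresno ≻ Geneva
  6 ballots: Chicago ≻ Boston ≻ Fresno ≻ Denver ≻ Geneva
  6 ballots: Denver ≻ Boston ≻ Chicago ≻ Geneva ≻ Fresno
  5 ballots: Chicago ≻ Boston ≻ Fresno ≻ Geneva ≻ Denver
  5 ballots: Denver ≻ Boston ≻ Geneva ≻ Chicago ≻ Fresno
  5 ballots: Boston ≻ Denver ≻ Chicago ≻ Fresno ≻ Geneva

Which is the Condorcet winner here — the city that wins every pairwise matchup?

Boston

Boston vs Denver: 26–16
Boston vs Chicago: 26–16
Boston vs Geneva: 32–10
Boston vs Fresno: 42–0
Boston beats every other city.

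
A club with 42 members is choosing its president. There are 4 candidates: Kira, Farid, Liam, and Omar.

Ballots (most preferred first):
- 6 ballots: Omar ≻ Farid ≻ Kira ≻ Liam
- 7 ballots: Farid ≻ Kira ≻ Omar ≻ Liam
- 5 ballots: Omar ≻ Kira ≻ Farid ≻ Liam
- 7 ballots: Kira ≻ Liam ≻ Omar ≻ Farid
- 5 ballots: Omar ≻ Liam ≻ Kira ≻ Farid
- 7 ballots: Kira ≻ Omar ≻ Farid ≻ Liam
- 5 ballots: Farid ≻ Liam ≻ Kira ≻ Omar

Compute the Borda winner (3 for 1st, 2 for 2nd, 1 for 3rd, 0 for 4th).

Kira

Kira: 6×1 + 7×2 + 5×2 + 7×3 + 5×1 + 7×3 + 5×1 = 82
Farid: 6×2 + 7×3 + 5×1 + 7×0 + 5×0 + 7×1 + 5×3 = 60
Liam: 6×0 + 7×0 + 5×0 + 7×2 + 5×2 + 7×0 + 5×2 = 34
Omar: 6×3 + 7×1 + 5×3 + 7×1 + 5×3 + 7×2 + 5×0 = 76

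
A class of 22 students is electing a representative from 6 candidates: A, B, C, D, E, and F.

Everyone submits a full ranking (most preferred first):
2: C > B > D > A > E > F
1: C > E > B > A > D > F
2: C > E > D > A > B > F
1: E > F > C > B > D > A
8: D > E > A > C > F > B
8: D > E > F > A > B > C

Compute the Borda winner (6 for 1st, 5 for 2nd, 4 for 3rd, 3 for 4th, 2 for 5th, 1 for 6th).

D

A: 2×3 + 1×3 + 2×3 + 1×1 + 8×4 + 8×3 = 72
B: 2×5 + 1×4 + 2×2 + 1×3 + 8×1 + 8×2 = 45
C: 2×6 + 1×6 + 2×6 + 1×4 + 8×3 + 8×1 = 66
D: 2×4 + 1×2 + 2×4 + 1×2 + 8×6 + 8×6 = 116
E: 2×2 + 1×5 + 2×5 + 1×6 + 8×5 + 8×5 = 105
F: 2×1 + 1×1 + 2×1 + 1×5 + 8×2 + 8×4 = 58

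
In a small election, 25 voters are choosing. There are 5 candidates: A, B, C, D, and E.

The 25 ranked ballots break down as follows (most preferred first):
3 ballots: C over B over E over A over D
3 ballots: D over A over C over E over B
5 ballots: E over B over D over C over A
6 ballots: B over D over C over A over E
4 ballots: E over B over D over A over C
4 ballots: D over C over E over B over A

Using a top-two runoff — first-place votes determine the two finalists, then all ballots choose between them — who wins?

Round 1 first-place votes: A 0, B 6, C 3, D 7, E 9. E and D advance.
Runoff: E is ranked above D on 12 ballots, D above E on 13.

D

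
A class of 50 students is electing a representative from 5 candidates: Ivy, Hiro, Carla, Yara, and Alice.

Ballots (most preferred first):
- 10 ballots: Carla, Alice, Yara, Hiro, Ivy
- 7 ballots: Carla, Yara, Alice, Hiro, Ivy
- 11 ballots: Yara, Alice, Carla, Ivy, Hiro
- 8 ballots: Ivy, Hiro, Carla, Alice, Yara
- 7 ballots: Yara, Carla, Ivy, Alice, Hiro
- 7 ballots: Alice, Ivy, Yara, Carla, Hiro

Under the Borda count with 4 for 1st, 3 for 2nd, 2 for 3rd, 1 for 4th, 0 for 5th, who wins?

Carla

Ivy: 10×0 + 7×0 + 11×1 + 8×4 + 7×2 + 7×3 = 78
Hiro: 10×1 + 7×1 + 11×0 + 8×3 + 7×0 + 7×0 = 41
Carla: 10×4 + 7×4 + 11×2 + 8×2 + 7×3 + 7×1 = 134
Yara: 10×2 + 7×3 + 11×4 + 8×0 + 7×4 + 7×2 = 127
Alice: 10×3 + 7×2 + 11×3 + 8×1 + 7×1 + 7×4 = 120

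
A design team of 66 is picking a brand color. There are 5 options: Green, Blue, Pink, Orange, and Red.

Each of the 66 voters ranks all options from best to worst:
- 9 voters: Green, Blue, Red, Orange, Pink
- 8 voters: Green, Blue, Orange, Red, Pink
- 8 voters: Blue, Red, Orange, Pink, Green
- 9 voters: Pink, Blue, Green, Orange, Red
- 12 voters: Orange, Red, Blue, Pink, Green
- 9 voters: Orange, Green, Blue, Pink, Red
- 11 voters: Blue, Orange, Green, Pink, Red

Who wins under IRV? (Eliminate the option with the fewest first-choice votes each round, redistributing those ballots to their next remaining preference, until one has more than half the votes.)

Round 1: Green 17, Blue 19, Pink 9, Orange 21, Red 0. Red eliminated.
Round 2: Green 17, Blue 19, Pink 9, Orange 21. Pink eliminated.
Round 3: Green 17, Blue 28, Orange 21. Green eliminated.
Round 4: Blue 45, Orange 21. Blue has a majority (≥34).

Blue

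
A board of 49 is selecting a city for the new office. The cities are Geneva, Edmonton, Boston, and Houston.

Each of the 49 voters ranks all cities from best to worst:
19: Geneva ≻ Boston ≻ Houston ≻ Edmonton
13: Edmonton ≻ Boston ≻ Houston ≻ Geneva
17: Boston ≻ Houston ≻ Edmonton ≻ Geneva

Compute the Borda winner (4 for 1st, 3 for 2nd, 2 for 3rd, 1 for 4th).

Boston

Geneva: 19×4 + 13×1 + 17×1 = 106
Edmonton: 19×1 + 13×4 + 17×2 = 105
Boston: 19×3 + 13×3 + 17×4 = 164
Houston: 19×2 + 13×2 + 17×3 = 115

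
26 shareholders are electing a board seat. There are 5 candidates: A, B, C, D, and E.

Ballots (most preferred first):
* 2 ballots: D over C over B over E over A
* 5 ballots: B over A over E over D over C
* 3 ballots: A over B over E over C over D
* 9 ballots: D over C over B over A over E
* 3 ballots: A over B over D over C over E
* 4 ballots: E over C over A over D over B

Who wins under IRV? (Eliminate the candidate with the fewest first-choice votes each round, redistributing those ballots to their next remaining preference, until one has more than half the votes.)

Round 1: A 6, B 5, C 0, D 11, E 4. C eliminated.
Round 2: A 6, B 5, D 11, E 4. E eliminated.
Round 3: A 10, B 5, D 11. B eliminated.
Round 4: A 15, D 11. A has a majority (≥14).

A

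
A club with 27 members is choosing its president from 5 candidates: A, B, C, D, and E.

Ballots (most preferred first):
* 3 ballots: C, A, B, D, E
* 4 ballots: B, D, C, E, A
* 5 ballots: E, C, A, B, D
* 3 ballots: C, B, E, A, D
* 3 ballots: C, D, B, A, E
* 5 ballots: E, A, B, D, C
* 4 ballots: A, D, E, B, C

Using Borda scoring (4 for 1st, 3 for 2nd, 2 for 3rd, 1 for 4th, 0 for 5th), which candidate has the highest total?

C

A: 3×3 + 4×0 + 5×2 + 3×1 + 3×1 + 5×3 + 4×4 = 56
B: 3×2 + 4×4 + 5×1 + 3×3 + 3×2 + 5×2 + 4×1 = 56
C: 3×4 + 4×2 + 5×3 + 3×4 + 3×4 + 5×0 + 4×0 = 59
D: 3×1 + 4×3 + 5×0 + 3×0 + 3×3 + 5×1 + 4×3 = 41
E: 3×0 + 4×1 + 5×4 + 3×2 + 3×0 + 5×4 + 4×2 = 58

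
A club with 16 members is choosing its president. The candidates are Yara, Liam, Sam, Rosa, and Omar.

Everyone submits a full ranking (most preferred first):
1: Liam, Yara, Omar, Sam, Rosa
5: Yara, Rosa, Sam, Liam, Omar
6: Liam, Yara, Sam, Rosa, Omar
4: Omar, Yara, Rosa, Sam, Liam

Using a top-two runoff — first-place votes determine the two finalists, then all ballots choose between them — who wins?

Yara

Round 1 first-place votes: Yara 5, Liam 7, Sam 0, Rosa 0, Omar 4. Liam and Yara advance.
Runoff: Liam is ranked above Yara on 7 ballots, Yara above Liam on 9.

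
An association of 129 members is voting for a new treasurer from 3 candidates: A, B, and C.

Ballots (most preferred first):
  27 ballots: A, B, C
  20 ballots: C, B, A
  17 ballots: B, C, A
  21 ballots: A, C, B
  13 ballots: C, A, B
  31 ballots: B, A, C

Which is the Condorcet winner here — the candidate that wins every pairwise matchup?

B

B vs A: 68–61
B vs C: 75–54
B beats every other candidate.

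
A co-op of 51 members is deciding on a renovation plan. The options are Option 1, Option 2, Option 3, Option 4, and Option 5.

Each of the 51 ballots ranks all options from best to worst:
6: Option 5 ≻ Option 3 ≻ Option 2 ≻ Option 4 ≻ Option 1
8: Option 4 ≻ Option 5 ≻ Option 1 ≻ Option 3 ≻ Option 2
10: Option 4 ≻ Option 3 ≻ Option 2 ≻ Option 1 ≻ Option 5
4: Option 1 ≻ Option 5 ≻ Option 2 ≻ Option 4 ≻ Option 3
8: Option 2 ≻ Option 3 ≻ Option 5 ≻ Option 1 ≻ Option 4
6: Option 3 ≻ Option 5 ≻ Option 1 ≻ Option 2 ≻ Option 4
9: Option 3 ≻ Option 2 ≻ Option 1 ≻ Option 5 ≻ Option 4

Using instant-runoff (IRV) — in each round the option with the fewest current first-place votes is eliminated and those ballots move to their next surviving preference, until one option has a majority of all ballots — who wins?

Round 1: Option 1 4, Option 2 8, Option 3 15, Option 4 18, Option 5 6. Option 1 eliminated.
Round 2: Option 2 8, Option 3 15, Option 4 18, Option 5 10. Option 2 eliminated.
Round 3: Option 3 23, Option 4 18, Option 5 10. Option 5 eliminated.
Round 4: Option 3 29, Option 4 22. Option 3 has a majority (≥26).

Option 3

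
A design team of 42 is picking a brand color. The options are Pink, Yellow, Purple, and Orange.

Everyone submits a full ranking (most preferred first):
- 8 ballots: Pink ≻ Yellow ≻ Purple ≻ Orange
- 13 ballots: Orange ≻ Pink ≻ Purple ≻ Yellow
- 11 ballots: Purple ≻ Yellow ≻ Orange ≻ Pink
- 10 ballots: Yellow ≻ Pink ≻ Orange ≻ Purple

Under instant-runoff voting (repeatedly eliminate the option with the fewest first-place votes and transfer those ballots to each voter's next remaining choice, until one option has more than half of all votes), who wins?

Yellow

Round 1: Pink 8, Yellow 10, Purple 11, Orange 13. Pink eliminated.
Round 2: Yellow 18, Purple 11, Orange 13. Purple eliminated.
Round 3: Yellow 29, Orange 13. Yellow has a majority (≥22).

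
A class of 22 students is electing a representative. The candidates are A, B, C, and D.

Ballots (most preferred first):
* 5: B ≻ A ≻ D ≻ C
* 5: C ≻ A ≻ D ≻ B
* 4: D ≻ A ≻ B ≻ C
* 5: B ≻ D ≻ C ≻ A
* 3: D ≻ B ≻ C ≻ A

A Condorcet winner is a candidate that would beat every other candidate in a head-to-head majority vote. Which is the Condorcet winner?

D vs A: 12–10
D vs B: 12–10
D vs C: 17–5
D beats every other candidate.

D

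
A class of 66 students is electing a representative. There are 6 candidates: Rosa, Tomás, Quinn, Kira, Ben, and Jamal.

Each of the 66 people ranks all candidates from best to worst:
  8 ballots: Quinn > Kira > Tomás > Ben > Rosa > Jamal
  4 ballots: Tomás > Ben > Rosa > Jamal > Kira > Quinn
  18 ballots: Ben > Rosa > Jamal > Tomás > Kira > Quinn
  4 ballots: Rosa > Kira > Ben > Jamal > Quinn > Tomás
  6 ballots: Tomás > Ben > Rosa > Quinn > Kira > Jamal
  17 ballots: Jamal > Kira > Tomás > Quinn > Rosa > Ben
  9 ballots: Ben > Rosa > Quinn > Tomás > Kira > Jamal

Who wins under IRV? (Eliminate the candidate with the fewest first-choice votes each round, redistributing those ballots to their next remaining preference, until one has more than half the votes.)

Tomás

Round 1: Rosa 4, Tomás 10, Quinn 8, Kira 0, Ben 27, Jamal 17. Kira eliminated.
Round 2: Rosa 4, Tomás 10, Quinn 8, Ben 27, Jamal 17. Rosa eliminated.
Round 3: Tomás 10, Quinn 8, Ben 31, Jamal 17. Quinn eliminated.
Round 4: Tomás 18, Ben 31, Jamal 17. Jamal eliminated.
Round 5: Tomás 35, Ben 31. Tomás has a majority (≥34).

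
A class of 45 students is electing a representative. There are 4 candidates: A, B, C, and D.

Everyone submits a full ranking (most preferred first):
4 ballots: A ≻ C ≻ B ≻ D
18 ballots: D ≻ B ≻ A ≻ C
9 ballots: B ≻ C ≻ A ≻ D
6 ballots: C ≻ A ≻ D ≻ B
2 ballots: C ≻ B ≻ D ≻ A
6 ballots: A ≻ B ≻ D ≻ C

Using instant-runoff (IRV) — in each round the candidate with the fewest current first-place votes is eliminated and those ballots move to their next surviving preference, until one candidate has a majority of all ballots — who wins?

A

Round 1: A 10, B 9, C 8, D 18. C eliminated.
Round 2: A 16, B 11, D 18. B eliminated.
Round 3: A 25, D 20. A has a majority (≥23).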